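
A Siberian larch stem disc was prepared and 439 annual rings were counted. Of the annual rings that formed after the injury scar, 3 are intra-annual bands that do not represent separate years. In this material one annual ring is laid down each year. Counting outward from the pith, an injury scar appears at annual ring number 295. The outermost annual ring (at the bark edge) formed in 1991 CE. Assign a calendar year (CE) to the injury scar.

The injury scar sits at annual ring 295 from the pith, so 439 − 295 = 144 annual rings formed after it.
144 − 3 false = 141 true annual rings after the injury scar.
1991 − 141 = 1850 CE.

1850 CE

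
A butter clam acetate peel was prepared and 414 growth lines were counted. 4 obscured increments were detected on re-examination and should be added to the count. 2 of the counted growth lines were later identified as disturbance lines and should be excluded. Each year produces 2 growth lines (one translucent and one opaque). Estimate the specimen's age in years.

After corrections the count is 414 − 2 + 4 = 416 growth lines.
Dividing by 2 growth lines per year: 416 / 2 = 208 years.

208 years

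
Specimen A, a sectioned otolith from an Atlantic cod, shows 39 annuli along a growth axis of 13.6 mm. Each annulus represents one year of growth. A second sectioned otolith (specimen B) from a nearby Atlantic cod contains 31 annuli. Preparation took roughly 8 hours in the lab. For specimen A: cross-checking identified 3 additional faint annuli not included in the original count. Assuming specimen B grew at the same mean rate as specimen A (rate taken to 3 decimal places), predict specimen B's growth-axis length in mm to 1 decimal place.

10.0 mm

Specimen A: after corrections the count is 39 + 3 = 42 annuli.
A: Mean rate = 13.6 mm / 42 years ≈ 0.324 mm/yr.
For B, 0.324 mm/year × 31 years = 10.0 mm.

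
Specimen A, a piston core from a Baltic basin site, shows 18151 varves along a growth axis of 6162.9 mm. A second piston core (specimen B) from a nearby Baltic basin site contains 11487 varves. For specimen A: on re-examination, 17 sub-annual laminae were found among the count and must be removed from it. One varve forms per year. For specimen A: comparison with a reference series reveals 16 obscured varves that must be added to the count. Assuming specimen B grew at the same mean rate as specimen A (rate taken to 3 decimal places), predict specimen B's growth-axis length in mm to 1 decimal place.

3905.6 mm

Specimen A: adjusted count: 18151 − 17 + 16 = 18150 varves.
A: Mean rate = 6162.9 mm / 18150 years ≈ 0.340 mm per year.
Length of B = 0.340 × 11487 = 3905.6 mm.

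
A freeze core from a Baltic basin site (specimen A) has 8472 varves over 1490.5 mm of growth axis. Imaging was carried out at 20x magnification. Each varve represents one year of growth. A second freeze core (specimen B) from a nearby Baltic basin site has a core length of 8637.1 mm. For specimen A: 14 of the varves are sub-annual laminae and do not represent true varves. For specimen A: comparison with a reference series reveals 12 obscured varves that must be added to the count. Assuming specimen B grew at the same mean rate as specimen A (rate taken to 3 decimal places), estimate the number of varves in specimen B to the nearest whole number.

49074 varves

Specimen A: adjusted count: 8472 − 14 + 12 = 8470 varves.
A: Mean rate = 1490.5 mm / 8470 years ≈ 0.176 mm per year.
Specimen B: 8637.1 mm / 0.176 mm per year = 49074.43 years ≈ 49074 varves.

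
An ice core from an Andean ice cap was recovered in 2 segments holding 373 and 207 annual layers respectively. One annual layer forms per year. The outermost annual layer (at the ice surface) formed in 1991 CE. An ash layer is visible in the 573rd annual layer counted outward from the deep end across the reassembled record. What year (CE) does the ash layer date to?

1984 CE

Total annual layers = 373 + 207 = 580.
580 − 573 = 7 annual layers lie beyond the ash layer toward the ice surface.
Counting back 7 years from 1991 CE places the ash layer in 1991 − 7 = 1984 CE.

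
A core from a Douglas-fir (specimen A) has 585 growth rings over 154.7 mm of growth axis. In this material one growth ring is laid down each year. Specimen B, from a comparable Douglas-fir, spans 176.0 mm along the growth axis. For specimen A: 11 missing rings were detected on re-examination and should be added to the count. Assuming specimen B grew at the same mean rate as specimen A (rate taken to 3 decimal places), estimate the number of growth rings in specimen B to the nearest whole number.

Specimen A: after corrections the count is 585 + 11 = 596 growth rings.
A: Mean rate = 154.7 mm / 596 years ≈ 0.260 mm/yr.
Specimen B: 176.0 mm / 0.260 mm per year = 676.92 years ≈ 677 growth rings.

677 growth rings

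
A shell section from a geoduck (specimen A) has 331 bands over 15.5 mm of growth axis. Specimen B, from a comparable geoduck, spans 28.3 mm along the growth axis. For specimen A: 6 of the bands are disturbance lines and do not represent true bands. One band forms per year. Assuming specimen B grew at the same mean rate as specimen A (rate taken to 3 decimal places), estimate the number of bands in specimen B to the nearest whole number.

Specimen A: true band count = 331 − 6 = 325.
A: Extension rate ≈ 15.5 / 325 = 0.048 mm/year.
Specimen B: 28.3 mm / 0.048 mm per year = 589.58 years ≈ 590 bands.

590 bands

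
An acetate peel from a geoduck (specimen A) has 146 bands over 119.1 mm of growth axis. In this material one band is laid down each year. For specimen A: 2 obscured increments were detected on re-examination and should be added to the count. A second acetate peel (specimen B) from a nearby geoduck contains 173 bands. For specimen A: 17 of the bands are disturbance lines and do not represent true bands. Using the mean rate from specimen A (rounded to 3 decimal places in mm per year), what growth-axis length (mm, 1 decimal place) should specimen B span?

Specimen A: after corrections the count is 146 − 17 + 2 = 131 bands.
A: Extension rate ≈ 119.1 / 131 = 0.909 mm/yr.
Length of B = 0.909 × 173 = 157.3 mm.

157.3 mm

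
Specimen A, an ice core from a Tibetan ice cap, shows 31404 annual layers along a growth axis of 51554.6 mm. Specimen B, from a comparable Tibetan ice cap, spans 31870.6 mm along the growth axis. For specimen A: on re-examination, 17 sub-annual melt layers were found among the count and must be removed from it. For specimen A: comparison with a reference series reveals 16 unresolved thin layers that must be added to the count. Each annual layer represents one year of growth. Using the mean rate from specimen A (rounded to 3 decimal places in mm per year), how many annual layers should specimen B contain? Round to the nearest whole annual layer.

Specimen A: correcting the raw count gives 31404 − 17 + 16 = 31403 true annual layers.
A: Extension rate ≈ 51554.6 / 31403 = 1.642 mm/year.
Specimen B: 31870.6 mm / 1.642 mm per year = 19409.62 years ≈ 19410 annual layers.

19410 annual layers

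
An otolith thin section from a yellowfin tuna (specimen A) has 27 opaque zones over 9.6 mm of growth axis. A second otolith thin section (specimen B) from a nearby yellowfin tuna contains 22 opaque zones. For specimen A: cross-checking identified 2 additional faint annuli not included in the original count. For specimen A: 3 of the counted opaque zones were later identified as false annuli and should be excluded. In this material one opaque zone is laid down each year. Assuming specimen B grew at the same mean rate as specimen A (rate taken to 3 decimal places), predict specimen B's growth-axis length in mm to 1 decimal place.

8.1 mm

Specimen A: adjusted count: 27 − 3 + 2 = 26 opaque zones.
A: Mean rate = 9.6 mm / 26 years ≈ 0.369 mm/yr.
B's length ≈ 0.369 × 22 = 8.1 mm.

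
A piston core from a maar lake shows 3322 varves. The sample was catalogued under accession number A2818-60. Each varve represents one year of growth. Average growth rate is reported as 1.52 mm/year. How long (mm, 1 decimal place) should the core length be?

5049.4 mm

3322 years of growth are recorded.
Predicted length = 1.52 mm/year × 3322 years = 5049.4 mm.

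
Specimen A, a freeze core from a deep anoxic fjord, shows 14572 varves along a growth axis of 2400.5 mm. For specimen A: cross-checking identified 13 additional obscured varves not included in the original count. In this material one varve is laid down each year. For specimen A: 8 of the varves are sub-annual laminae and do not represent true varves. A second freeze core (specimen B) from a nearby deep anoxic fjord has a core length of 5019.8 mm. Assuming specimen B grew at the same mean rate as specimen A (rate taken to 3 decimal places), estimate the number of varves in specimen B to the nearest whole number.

30423 varves

Specimen A: adjusted count: 14572 − 8 + 13 = 14577 varves.
A: 2400.5 mm over 14577 years gives 2400.5 / 14577 ≈ 0.165 mm/yr.
For B, 5019.8 / 0.165 = 30423.03 years ≈ 30423 varves.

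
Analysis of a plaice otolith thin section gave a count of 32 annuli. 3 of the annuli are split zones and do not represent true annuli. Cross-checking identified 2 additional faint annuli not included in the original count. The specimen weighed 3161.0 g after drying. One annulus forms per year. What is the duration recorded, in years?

31 years

After corrections the count is 32 − 3 + 2 = 31 annuli.
With a one-to-one annulus periodicity this is 31 years.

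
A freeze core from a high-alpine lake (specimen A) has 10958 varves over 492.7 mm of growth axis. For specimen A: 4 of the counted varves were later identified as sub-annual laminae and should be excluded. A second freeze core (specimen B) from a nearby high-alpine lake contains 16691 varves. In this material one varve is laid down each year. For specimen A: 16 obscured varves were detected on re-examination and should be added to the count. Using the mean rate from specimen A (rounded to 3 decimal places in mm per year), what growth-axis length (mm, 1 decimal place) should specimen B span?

Specimen A: adjusted count: 10958 − 4 + 16 = 10970 varves.
A: Extension rate ≈ 492.7 / 10970 = 0.045 mm per year.
For B, 0.045 mm/year × 16691 years = 751.1 mm.

751.1 mm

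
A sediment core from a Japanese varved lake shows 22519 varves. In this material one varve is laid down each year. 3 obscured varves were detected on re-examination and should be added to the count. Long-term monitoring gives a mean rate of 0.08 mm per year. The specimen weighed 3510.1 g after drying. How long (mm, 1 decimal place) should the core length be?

True varve count = 22519 + 3 = 22522.
Predicted length = 0.08 mm/year × 22522 years = 1801.8 mm.

1801.8 mm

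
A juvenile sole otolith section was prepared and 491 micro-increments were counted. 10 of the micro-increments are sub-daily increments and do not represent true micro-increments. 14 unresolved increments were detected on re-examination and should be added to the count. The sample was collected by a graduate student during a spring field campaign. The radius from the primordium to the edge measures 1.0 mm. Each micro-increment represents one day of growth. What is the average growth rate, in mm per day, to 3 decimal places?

True micro-increment count = 491 − 10 + 14 = 495.
Mean rate = 1.0 mm / 495 days ≈ 0.002 mm per day.

0.002 mm per day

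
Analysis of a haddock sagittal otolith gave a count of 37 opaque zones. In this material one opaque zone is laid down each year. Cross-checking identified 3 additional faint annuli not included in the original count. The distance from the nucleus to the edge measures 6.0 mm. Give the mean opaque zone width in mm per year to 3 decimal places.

0.150 mm per year

Adjusted count: 37 + 3 = 40 opaque zones.
Extension rate ≈ 6.0 / 40 = 0.150 mm per year.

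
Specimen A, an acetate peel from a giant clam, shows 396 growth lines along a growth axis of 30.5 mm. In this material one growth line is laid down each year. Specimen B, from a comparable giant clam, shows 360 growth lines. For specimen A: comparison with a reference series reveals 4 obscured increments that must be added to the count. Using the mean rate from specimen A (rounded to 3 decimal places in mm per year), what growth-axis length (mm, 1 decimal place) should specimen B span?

Specimen A: correcting the raw count gives 396 + 4 = 400 true growth lines.
A: 30.5 mm over 400 years gives 30.5 / 400 ≈ 0.076 mm per year.
B's length ≈ 0.076 × 360 = 27.4 mm.

27.4 mm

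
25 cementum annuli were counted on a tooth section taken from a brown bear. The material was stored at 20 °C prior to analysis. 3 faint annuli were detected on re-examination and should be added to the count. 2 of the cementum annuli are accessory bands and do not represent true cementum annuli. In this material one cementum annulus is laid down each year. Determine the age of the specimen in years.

26 yr

Correcting the raw count gives 25 − 2 + 3 = 26 true cementum annuli.
At one cementum annulus per year, that is 26 years.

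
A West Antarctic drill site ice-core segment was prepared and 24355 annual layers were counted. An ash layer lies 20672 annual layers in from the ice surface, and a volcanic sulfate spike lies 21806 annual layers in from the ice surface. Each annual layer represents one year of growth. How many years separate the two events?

21806 − 20672 = 1134 annual layers lie between the two events.
At one annual layer per year, 1134 years elapsed between them.

1134 yr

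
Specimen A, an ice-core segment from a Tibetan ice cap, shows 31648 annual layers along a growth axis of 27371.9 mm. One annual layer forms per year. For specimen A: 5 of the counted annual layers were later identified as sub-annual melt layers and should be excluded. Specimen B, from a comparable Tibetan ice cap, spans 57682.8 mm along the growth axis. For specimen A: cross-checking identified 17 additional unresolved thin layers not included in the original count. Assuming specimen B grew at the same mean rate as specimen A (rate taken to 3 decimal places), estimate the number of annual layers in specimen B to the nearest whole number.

Specimen A: adjusted count: 31648 − 5 + 17 = 31660 annual layers.
A: 27371.9 mm over 31660 years gives 27371.9 / 31660 ≈ 0.865 mm per year.
Specimen B: 57682.8 mm / 0.865 mm per year = 66685.32 years ≈ 66685 annual layers.

66685 annual layers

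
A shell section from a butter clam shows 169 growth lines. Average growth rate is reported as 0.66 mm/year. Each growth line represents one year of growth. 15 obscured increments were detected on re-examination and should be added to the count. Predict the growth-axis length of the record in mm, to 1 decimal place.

121.4 mm

True growth line count = 169 + 15 = 184.
184 years at 0.66 mm/year gives 0.66 × 184 = 121.4 mm.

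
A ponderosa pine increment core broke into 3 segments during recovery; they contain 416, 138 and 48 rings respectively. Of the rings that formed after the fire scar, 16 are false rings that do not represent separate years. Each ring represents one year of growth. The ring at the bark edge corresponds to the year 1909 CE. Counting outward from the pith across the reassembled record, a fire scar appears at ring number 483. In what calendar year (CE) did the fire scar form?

Total rings = 416 + 138 + 48 = 602.
Between ring 483 and the bark edge there are 602 − 483 = 119 rings.
119 − 16 false = 103 true rings after the fire scar.
Counting back 103 years from 1909 CE places the fire scar in 1909 − 103 = 1806 CE.

1806 CE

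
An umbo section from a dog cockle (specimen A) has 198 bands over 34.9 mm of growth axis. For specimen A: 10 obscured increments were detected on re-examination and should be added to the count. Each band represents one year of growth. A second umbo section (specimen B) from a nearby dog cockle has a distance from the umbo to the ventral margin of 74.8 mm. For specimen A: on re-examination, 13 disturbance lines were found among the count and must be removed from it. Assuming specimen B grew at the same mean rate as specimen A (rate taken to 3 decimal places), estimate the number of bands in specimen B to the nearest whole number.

418 bands

Specimen A: true band count = 198 − 13 + 10 = 195.
A: 34.9 mm over 195 years gives 34.9 / 195 ≈ 0.179 mm/yr.
Specimen B: 74.8 mm / 0.179 mm per year = 417.88 years ≈ 418 bands.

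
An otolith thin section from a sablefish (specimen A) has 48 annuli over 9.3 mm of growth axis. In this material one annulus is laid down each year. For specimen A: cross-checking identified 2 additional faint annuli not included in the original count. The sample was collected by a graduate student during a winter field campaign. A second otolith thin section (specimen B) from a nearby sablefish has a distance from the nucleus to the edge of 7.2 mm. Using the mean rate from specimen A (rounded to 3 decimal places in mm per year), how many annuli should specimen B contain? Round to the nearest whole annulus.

Specimen A: after corrections the count is 48 + 2 = 50 annuli.
A: Mean rate = 9.3 mm / 50 years ≈ 0.186 mm per year.
Specimen B: 7.2 mm / 0.186 mm per year = 38.71 years ≈ 39 annuli.

39 annuli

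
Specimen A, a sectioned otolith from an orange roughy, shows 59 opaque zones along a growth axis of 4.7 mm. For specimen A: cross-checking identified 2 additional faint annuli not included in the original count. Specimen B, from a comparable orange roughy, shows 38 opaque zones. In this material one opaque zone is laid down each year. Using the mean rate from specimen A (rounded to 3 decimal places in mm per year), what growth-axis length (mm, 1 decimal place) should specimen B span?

2.9 mm

Specimen A: adjusted count: 59 + 2 = 61 opaque zones.
A: Extension rate ≈ 4.7 / 61 = 0.077 mm/year.
For B, 0.077 mm/year × 38 years = 2.9 mm.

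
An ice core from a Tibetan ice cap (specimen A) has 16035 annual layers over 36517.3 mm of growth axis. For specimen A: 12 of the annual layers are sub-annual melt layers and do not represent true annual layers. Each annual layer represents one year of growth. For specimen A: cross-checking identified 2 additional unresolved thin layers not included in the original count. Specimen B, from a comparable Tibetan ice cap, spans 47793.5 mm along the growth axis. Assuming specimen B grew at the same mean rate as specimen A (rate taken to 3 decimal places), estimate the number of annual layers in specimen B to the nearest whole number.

Specimen A: true annual layer count = 16035 − 12 + 2 = 16025.
A: 36517.3 mm over 16025 years gives 36517.3 / 16025 ≈ 2.279 mm/year.
Specimen B: 47793.5 mm / 2.279 mm per year = 20971.26 years ≈ 20971 annual layers.

20971 annual layers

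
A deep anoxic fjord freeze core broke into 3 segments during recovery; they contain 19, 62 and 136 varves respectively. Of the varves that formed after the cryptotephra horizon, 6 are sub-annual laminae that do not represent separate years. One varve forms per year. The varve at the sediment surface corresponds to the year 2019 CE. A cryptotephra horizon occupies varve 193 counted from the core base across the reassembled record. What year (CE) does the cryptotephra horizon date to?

Total varves = 19 + 62 + 136 = 217.
Between varve 193 and the sediment surface there are 217 − 193 = 24 varves.
Excluding 6 false varves: 24 − 6 = 18.
Counting back 18 years from 2019 CE places the cryptotephra horizon in 2019 − 18 = 2001 CE.

2001 CE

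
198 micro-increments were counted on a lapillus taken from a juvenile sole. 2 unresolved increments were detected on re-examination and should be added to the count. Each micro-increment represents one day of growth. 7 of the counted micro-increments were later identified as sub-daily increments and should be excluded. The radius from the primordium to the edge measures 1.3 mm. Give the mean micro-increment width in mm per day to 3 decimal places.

0.007 mm per day

After corrections the count is 198 − 7 + 2 = 193 micro-increments.
Mean rate = 1.3 mm / 193 days ≈ 0.007 mm per day.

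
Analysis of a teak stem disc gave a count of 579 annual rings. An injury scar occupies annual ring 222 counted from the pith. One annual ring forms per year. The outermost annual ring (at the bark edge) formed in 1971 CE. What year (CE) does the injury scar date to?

1614 CE

The injury scar sits at annual ring 222 from the pith, so 579 − 222 = 357 annual rings formed after it.
1971 − 357 = 1614 CE.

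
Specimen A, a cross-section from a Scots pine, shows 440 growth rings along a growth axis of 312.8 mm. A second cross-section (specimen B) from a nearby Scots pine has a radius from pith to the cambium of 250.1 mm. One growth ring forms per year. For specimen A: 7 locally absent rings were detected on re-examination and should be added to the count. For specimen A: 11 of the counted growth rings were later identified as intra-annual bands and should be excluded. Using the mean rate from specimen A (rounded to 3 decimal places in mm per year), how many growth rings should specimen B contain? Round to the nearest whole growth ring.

Specimen A: after corrections the count is 440 − 11 + 7 = 436 growth rings.
A: 312.8 mm over 436 years gives 312.8 / 436 ≈ 0.717 mm/yr.
Specimen B: 250.1 mm / 0.717 mm per year = 348.81 years ≈ 349 growth rings.

349 growth rings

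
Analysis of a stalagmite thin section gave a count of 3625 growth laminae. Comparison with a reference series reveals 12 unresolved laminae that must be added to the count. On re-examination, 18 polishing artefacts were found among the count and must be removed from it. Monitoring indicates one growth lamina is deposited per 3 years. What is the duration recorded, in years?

10857 years

After corrections the count is 3625 − 18 + 12 = 3619 growth laminae.
Multiplying by 3 years per growth lamina: 3619 × 3 = 10857 years.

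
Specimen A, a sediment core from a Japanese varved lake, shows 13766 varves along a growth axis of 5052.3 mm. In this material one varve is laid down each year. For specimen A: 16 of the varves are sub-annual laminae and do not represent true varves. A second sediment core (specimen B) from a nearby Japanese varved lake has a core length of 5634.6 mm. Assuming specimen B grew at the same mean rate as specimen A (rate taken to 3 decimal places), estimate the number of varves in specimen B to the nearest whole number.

15353 varves

Specimen A: adjusted count: 13766 − 16 = 13750 varves.
A: Extension rate ≈ 5052.3 / 13750 = 0.367 mm per year.
For B, 5634.6 / 0.367 = 15353.13 years ≈ 15353 varves.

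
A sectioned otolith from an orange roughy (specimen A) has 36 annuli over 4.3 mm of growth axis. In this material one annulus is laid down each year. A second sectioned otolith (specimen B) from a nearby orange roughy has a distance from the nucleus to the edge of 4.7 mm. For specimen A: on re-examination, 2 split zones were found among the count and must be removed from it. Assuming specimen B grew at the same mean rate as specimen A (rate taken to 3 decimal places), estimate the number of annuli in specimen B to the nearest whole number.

37 annuli

Specimen A: after corrections the count is 36 − 2 = 34 annuli.
A: Extension rate ≈ 4.3 / 34 = 0.126 mm/yr.
B spans 4.7 / 0.126 = 37.30 years ≈ 37 annuli.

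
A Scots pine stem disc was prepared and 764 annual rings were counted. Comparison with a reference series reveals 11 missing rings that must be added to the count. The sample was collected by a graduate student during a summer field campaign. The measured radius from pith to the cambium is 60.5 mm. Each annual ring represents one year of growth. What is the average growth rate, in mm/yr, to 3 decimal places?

Correcting the raw count gives 764 + 11 = 775 true annual rings.
Extension rate ≈ 60.5 / 775 = 0.078 mm/yr.

0.078 mm/yr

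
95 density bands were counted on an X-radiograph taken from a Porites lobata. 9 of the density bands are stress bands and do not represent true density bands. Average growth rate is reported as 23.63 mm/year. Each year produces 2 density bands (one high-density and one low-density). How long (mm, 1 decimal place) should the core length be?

1016.1 mm

True density band count = 95 − 9 = 86.
86 density bands at 2 per year is 86 / 2 = 43 years.
Predicted length = 23.63 mm/year × 43 years = 1016.1 mm.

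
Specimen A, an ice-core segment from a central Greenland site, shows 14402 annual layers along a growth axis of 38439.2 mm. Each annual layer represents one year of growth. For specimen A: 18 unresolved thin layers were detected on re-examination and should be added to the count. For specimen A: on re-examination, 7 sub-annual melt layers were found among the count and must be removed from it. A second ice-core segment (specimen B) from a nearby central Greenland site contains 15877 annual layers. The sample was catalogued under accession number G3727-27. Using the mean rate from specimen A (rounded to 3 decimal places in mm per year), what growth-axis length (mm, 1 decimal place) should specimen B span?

42344.0 mm

Specimen A: true annual layer count = 14402 − 7 + 18 = 14413.
A: 38439.2 mm over 14413 years gives 38439.2 / 14413 ≈ 2.667 mm per year.
Length of B = 2.667 × 15877 = 42344.0 mm.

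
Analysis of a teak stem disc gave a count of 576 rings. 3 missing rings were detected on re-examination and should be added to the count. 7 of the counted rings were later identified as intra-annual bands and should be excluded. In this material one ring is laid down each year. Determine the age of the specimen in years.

572 yr

True ring count = 576 − 7 + 3 = 572.
At one ring per year, that is 572 years.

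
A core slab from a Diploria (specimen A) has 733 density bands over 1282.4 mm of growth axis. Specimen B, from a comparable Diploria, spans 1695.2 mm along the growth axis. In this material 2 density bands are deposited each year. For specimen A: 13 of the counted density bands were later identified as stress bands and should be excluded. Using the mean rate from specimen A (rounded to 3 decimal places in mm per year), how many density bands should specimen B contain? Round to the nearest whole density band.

952 density bands

Specimen A: correcting the raw count gives 733 − 13 = 720 true density bands.
Specimen A: 720 density bands at 2 per year is 720 / 2 = 360 years.
A: Mean rate = 1282.4 mm / 360 years ≈ 3.562 mm per year.
B spans 1695.2 / 3.562 = 475.91 years; at 2 density bands per year that is 475.91 × 2 ≈ 952 density bands.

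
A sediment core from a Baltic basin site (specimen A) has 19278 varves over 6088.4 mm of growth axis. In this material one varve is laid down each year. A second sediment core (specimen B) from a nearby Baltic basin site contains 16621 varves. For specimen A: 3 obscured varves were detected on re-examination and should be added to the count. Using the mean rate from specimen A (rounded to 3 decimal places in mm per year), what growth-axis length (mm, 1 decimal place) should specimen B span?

5252.2 mm

Specimen A: after corrections the count is 19278 + 3 = 19281 varves.
A: Mean rate = 6088.4 mm / 19281 years ≈ 0.316 mm/yr.
Length of B = 0.316 × 16621 = 5252.2 mm.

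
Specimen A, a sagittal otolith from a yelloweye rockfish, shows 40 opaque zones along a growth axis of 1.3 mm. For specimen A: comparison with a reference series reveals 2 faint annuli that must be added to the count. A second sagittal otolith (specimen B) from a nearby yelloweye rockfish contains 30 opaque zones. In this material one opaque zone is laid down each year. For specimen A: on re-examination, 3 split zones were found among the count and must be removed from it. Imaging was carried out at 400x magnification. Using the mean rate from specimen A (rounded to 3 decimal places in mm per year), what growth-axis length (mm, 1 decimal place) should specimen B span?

Specimen A: true opaque zone count = 40 − 3 + 2 = 39.
A: Extension rate ≈ 1.3 / 39 = 0.033 mm/year.
Length of B = 0.033 × 30 = 1.0 mm.

1.0 mm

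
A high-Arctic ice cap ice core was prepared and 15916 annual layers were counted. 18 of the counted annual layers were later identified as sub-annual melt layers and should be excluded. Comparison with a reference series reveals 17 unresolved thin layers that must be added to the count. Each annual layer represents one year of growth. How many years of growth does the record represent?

15915 years

True annual layer count = 15916 − 18 + 17 = 15915.
At one annual layer per year, that is 15915 years.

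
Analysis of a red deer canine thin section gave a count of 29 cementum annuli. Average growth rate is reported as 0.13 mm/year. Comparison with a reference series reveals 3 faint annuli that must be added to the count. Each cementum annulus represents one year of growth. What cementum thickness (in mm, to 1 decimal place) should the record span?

4.2 mm

Correcting the raw count gives 29 + 3 = 32 true cementum annuli.
32 years at 0.13 mm/year gives 0.13 × 32 = 4.2 mm.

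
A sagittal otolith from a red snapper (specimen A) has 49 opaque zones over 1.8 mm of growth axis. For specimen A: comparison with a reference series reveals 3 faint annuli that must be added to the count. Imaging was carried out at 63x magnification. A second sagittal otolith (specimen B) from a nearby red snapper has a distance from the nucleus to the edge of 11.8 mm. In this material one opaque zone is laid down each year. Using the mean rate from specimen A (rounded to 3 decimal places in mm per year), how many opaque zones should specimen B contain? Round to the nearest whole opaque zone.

Specimen A: after corrections the count is 49 + 3 = 52 opaque zones.
A: 1.8 mm over 52 years gives 1.8 / 52 ≈ 0.035 mm/year.
For B, 11.8 / 0.035 = 337.14 years ≈ 337 opaque zones.

337 opaque zones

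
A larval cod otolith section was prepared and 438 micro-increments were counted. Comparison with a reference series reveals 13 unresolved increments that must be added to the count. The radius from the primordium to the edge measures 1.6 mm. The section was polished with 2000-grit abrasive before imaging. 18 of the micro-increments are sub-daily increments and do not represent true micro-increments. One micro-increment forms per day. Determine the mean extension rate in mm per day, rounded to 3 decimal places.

True micro-increment count = 438 − 18 + 13 = 433.
Extension rate ≈ 1.6 / 433 = 0.004 mm per day.

0.004 mm per day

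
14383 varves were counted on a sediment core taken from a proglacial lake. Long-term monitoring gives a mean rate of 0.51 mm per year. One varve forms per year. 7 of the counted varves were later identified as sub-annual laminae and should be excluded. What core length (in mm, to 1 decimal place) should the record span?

Correcting the raw count gives 14383 − 7 = 14376 true varves.
Predicted length = 0.51 mm/year × 14376 years = 7331.8 mm.

7331.8 mm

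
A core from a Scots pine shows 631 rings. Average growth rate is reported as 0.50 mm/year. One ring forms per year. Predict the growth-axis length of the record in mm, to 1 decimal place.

631 years of growth are recorded.
Length ≈ 0.50 × 631 = 315.5 mm.

315.5 mm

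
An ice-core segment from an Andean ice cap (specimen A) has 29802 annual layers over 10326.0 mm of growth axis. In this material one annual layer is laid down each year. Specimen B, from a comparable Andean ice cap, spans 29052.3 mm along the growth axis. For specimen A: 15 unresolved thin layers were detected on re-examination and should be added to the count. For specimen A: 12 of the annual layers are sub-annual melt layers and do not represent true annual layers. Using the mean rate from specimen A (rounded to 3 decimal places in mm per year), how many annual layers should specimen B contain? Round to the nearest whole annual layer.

Specimen A: after corrections the count is 29802 − 12 + 15 = 29805 annual layers.
A: Extension rate ≈ 10326.0 / 29805 = 0.346 mm/yr.
Specimen B: 29052.3 mm / 0.346 mm per year = 83966.18 years ≈ 83966 annual layers.

83966 annual layers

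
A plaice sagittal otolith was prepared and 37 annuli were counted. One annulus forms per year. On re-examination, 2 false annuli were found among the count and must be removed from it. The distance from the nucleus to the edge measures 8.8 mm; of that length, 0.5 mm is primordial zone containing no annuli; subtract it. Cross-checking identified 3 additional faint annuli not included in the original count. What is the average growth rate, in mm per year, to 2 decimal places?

0.22 mm per year

True annulus count = 37 − 2 + 3 = 38.
The growth record spans 8.8 − 0.5 = 8.3 mm.
8.3 mm over 38 years gives 8.3 / 38 ≈ 0.22 mm per year.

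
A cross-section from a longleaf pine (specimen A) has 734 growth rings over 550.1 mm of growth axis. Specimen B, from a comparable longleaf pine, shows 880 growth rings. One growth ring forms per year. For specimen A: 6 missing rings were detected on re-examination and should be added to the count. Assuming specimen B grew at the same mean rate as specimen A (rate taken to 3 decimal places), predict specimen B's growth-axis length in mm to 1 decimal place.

653.8 mm

Specimen A: true growth ring count = 734 + 6 = 740.
A: 550.1 mm over 740 years gives 550.1 / 740 ≈ 0.743 mm/yr.
Length of B = 0.743 × 880 = 653.8 mm.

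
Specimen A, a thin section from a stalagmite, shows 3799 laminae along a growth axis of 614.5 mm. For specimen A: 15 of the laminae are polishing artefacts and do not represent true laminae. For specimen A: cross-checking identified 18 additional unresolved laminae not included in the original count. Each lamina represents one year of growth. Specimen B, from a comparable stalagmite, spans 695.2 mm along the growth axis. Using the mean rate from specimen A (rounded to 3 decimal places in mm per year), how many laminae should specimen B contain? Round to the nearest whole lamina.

Specimen A: adjusted count: 3799 − 15 + 18 = 3802 laminae.
A: 614.5 mm over 3802 years gives 614.5 / 3802 ≈ 0.162 mm/year.
For B, 695.2 / 0.162 = 4291.36 years ≈ 4291 laminae.

4291 laminae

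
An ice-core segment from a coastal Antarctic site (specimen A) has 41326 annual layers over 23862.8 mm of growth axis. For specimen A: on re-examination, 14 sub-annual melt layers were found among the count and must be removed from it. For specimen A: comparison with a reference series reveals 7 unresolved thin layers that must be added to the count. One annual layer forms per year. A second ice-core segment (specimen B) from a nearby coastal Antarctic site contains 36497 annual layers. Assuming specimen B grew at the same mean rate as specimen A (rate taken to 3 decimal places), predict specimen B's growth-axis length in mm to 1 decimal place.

Specimen A: after corrections the count is 41326 − 14 + 7 = 41319 annual layers.
A: Extension rate ≈ 23862.8 / 41319 = 0.578 mm/yr.
For B, 0.578 mm/year × 36497 years = 21095.3 mm.

21095.3 mm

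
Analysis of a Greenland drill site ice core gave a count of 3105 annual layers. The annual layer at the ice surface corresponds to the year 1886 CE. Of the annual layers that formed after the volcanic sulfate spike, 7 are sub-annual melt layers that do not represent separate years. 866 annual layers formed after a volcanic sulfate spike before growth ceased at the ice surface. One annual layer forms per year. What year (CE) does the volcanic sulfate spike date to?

1027 CE

There are 866 annual layers younger than the volcanic sulfate spike.
Removing the 7 false annual layers leaves 866 − 7 = 859 true annual layers beyond the volcanic sulfate spike.
The annual layer at the ice surface is 1886 CE, so the volcanic sulfate spike dates to 1886 − 859 = 1027 CE.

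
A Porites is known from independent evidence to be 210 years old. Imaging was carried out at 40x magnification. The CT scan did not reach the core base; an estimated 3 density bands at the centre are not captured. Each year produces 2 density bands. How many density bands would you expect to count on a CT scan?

With 2 density bands per year, 210 years would produce 210 × 2 = 420 density bands.
420 − 3 missed = 417 density bands expected in the prepared section.

417 density bands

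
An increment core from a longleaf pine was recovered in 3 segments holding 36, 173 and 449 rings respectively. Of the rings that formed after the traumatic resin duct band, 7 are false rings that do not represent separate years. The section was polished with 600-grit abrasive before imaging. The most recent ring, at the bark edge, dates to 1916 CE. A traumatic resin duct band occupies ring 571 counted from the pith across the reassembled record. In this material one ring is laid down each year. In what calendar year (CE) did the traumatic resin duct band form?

Total rings = 36 + 173 + 449 = 658.
658 − 571 = 87 rings lie beyond the traumatic resin duct band toward the bark edge.
Removing the 7 false rings leaves 87 − 7 = 80 true rings beyond the traumatic resin duct band.
1916 − 80 = 1836 CE.

1836 CE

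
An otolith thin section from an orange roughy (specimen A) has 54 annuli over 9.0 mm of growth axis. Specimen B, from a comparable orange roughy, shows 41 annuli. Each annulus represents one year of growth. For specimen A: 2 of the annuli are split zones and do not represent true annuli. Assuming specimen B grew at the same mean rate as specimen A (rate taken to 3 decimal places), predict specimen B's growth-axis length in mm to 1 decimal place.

Specimen A: true annulus count = 54 − 2 = 52.
A: 9.0 mm over 52 years gives 9.0 / 52 ≈ 0.173 mm per year.
B's length ≈ 0.173 × 41 = 7.1 mm.

7.1 mm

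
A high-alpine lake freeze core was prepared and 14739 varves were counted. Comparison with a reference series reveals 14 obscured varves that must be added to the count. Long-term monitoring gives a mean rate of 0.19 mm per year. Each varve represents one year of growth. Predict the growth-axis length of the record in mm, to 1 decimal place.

After corrections the count is 14739 + 14 = 14753 varves.
Predicted length = 0.19 mm/year × 14753 years = 2803.1 mm.

2803.1 mm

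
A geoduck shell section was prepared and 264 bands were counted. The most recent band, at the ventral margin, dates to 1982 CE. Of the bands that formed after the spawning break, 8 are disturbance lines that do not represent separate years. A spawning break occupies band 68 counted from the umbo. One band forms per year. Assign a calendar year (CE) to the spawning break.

1794 CE

264 − 68 = 196 bands lie beyond the spawning break toward the ventral margin.
Removing the 8 false bands leaves 196 − 8 = 188 true bands beyond the spawning break.
1982 − 188 = 1794 CE.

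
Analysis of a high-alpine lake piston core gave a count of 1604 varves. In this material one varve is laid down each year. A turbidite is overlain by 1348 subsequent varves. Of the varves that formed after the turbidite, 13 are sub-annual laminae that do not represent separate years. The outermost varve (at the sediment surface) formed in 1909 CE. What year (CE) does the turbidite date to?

574 CE

There are 1348 varves younger than the turbidite.
1348 − 13 false = 1335 true varves after the turbidite.
1909 − 1335 = 574 CE.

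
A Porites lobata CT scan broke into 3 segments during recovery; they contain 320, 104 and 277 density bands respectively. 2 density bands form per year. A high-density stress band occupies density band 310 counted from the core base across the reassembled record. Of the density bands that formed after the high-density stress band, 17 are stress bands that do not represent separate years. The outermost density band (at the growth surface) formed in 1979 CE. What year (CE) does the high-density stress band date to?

Total density bands = 320 + 104 + 277 = 701.
701 − 310 = 391 density bands lie beyond the high-density stress band toward the growth surface.
Excluding 17 false density bands: 391 − 17 = 374.
Dividing by 2 density bands per year: 374 / 2 = 187 years.
1979 − 187 = 1792 CE.

1792 CE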